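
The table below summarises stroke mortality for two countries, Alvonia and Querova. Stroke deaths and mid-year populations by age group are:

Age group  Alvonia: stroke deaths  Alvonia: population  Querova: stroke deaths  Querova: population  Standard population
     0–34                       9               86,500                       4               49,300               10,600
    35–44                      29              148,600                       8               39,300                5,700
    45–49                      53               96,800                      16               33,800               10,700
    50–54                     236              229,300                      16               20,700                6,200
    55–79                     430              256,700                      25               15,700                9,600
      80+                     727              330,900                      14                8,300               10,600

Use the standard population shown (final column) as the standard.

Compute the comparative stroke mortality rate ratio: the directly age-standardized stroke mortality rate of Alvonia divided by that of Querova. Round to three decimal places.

Age-specific rates per 100,000 for Alvonia: 10.40, 19.52, 54.75, 102.92, 167.51, 219.70.
For Querova: 8.11, 20.36, 47.34, 77.29, 159.24, 168.67.
Standard total = 53,400; weights = 0.1985, 0.1067, 0.2004, 0.1161, 0.1798, 0.1985.
Alvonia: 0.1985×10.40 + 0.1067×19.52 + 0.2004×54.75 + 0.1161×102.92 + 0.1798×167.51 + 0.1985×219.70 = 100.7950 per 100,000.
Querova: 0.1985×8.11 + 0.1067×20.36 + 0.2004×47.34 + 0.1161×77.29 + 0.1798×159.24 + 0.1985×168.67 = 84.3518 per 100,000.
Ratio = 100.7950 ÷ 84.3518 = 1.19494.

1.195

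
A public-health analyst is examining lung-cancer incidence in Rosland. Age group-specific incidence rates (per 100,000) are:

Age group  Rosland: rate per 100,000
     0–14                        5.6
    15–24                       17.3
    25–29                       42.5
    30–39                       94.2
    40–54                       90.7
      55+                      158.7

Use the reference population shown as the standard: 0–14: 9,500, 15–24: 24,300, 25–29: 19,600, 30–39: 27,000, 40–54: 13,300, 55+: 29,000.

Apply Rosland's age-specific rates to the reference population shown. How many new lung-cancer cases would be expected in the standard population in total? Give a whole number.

Expected new lung-cancer cases = Σ (standard pop × age-specific rate ÷ 100,000)
= 9,500×5.6/100,000 + 24,300×17.3/100,000 + 19,600×42.5/100,000 + 27,000×94.2/100,000 + 13,300×90.7/100,000 + 29,000×158.7/100,000
= 0.53 + 4.20 + 8.33 + 25.43 + 12.06 + 46.02 = 96.59.

97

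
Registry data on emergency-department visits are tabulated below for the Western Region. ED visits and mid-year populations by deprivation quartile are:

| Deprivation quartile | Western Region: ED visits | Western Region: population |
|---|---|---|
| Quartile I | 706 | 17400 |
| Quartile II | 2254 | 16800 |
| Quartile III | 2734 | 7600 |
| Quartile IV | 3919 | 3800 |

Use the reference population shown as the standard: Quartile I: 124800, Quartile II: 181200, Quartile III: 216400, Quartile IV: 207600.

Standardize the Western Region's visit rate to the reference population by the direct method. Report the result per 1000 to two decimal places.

440.17

Deprivation-specific rates per 1000 for the Western Region: 40.575, 134.167, 359.737, 1031.316.
Standard total = 730000; weights = 0.1710, 0.2482, 0.2964, 0.2844.
Standardized rate: 0.1710×40.575 + 0.2482×134.167 + 0.2964×359.737 + 0.2844×1031.316 = 440.1684 per 1000.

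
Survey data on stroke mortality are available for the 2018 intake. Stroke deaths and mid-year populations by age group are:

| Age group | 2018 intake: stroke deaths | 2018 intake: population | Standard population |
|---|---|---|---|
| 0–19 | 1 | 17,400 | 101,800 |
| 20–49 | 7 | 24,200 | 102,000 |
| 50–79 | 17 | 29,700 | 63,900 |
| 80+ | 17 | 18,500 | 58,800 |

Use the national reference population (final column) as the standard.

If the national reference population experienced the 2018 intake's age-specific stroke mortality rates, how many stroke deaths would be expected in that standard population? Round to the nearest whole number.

Age-specific rates per 100,000 for the 2018 intake: 5.75, 28.93, 57.24, 91.89.
Expected stroke deaths = Σ (standard pop × age-specific rate ÷ 100,000)
= 101,800×5.75/100,000 + 102,000×28.93/100,000 + 63,900×57.24/100,000 + 58,800×91.89/100,000
= 5.85 + 29.50 + 36.58 + 54.03 = 125.96.

126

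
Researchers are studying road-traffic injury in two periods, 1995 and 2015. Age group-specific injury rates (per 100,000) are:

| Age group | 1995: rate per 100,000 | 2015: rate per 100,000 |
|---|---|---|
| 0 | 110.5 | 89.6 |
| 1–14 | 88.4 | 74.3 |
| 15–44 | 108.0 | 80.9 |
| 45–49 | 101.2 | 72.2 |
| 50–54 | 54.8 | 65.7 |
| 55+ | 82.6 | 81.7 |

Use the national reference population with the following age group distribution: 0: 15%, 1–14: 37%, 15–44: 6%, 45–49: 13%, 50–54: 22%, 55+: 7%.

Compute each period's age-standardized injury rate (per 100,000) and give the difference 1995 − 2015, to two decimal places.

11.41

Standard weights: 0.15, 0.37, 0.06, 0.13, 0.22, 0.07.
1995: 0.1500×110.5 + 0.3700×88.4 + 0.0600×108.0 + 0.1300×101.2 + 0.2200×54.8 + 0.0700×82.6 = 86.7570 per 100,000.
2015: 0.1500×89.6 + 0.3700×74.3 + 0.0600×80.9 + 0.1300×72.2 + 0.2200×65.7 + 0.0700×81.7 = 75.3440 per 100,000.
Difference = 86.7570 − 75.3440 = 11.4130.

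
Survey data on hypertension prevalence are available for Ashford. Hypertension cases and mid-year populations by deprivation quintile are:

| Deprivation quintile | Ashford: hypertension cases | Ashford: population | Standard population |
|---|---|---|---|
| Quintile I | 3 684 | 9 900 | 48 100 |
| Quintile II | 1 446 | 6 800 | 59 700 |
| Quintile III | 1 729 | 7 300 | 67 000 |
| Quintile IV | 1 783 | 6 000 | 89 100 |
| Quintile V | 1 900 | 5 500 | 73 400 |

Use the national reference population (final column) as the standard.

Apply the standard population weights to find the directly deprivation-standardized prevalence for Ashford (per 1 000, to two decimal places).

291.42

Deprivation-specific rates per 1 000 for Ashford: 372.121, 212.647, 236.849, 297.167, 345.455.
Standard total = 337 300; weights = 0.1426, 0.1770, 0.1986, 0.2642, 0.2176.
Standardized rate: 0.1426×372.121 + 0.1770×212.647 + 0.1986×236.849 + 0.2642×297.167 + 0.2176×345.455 = 291.4227 per 1 000.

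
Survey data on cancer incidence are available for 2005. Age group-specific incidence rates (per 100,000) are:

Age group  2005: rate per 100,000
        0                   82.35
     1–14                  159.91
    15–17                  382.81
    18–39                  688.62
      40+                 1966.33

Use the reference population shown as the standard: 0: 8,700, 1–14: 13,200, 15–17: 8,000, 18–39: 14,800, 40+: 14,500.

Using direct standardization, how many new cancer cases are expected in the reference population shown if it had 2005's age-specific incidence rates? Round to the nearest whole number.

446

Expected new cancer cases = Σ (standard pop × age-specific rate ÷ 100,000)
= 8,700×82.35/100,000 + 13,200×159.91/100,000 + 8,000×382.81/100,000 + 14,800×688.62/100,000 + 14,500×1966.33/100,000
= 7.16 + 21.11 + 30.62 + 101.92 + 285.12 = 445.93.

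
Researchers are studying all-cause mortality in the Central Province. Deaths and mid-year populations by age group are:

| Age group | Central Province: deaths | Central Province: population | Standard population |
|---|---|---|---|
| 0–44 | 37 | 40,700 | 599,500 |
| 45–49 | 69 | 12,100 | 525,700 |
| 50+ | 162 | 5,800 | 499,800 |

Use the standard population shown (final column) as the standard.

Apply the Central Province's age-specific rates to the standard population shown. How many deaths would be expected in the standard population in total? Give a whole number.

17503

Age-specific rates per 100,000 for the Central Province: 90.91, 570.25, 2793.10.
Expected deaths = Σ (standard pop × age-specific rate ÷ 100,000)
= 599,500×90.91/100,000 + 525,700×570.25/100,000 + 499,800×2793.10/100,000
= 545.00 + 2997.79 + 13959.93 = 17502.72.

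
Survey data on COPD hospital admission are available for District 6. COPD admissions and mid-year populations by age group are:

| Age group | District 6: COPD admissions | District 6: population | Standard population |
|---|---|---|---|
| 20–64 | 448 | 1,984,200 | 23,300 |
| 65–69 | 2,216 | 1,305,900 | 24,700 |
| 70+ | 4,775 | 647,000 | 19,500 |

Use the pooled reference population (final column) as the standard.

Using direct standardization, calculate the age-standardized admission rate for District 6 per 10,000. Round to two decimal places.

28.31

Age-specific rates per 10,000 for District 6: 2.26, 16.97, 73.80.
Standard total = 67,500; weights = 0.3452, 0.3659, 0.2889.
Standardized rate: 0.3452×2.26 + 0.3659×16.97 + 0.2889×73.80 = 28.3094 per 10,000.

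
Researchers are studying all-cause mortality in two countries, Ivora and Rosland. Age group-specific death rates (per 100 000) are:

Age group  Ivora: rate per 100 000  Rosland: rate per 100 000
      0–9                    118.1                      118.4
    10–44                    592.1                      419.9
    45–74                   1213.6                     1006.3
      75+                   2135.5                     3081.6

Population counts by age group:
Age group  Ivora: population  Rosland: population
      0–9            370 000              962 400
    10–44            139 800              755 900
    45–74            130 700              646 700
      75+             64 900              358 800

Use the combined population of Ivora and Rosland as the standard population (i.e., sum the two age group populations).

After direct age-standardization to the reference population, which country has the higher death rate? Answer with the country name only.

Combined standard total = 3 429 200; weights = 0.3885, 0.2612, 0.2267, 0.1236.
Ivora: 0.3885×118.1 + 0.2612×592.1 + 0.2267×1213.6 + 0.1236×2135.5 = 739.5207 per 100 000.
Rosland: 0.3885×118.4 + 0.2612×419.9 + 0.2267×1006.3 + 0.1236×3081.6 = 764.5609 per 100 000.

Rosland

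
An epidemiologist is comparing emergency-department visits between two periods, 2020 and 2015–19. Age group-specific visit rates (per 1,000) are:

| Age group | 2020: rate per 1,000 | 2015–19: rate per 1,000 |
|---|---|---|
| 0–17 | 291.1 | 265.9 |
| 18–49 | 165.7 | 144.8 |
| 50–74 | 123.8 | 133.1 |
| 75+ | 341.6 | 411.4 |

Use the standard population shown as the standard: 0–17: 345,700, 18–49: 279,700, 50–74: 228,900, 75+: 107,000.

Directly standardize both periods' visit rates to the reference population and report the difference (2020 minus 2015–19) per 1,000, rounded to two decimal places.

Standard total = 961,300; weights = 0.3596, 0.2910, 0.2381, 0.1113.
2020: 0.3596×291.1 + 0.2910×165.7 + 0.2381×123.8 + 0.1113×341.6 = 220.3980 per 1,000.
2015–19: 0.3596×265.9 + 0.2910×144.8 + 0.2381×133.1 + 0.1113×411.4 = 215.2383 per 1,000.
Difference = 220.3980 − 215.2383 = 5.1597.

5.16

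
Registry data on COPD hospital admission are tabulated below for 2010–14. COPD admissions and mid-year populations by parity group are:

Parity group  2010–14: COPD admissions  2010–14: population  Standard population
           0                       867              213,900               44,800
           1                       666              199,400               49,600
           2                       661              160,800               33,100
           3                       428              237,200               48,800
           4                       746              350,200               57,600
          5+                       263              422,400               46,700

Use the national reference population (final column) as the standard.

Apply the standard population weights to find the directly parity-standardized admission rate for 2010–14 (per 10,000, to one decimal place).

Parity-specific rates per 10,000 for 2010–14: 40.53, 33.40, 41.11, 18.04, 21.30, 6.23.
Standard total = 280,600; weights = 0.1597, 0.1768, 0.1180, 0.1739, 0.2053, 0.1664.
Standardized rate: 0.1597×40.53 + 0.1768×33.40 + 0.1180×41.11 + 0.1739×18.04 + 0.2053×21.30 + 0.1664×6.23 = 25.7715 per 10,000.

25.8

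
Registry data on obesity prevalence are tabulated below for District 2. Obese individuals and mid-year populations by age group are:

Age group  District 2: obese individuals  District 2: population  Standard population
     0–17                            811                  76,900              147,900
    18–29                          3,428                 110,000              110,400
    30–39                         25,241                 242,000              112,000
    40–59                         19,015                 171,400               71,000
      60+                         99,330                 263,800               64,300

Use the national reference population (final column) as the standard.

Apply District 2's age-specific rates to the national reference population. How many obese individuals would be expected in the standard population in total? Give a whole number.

48770

Age-specific rates per 1,000 for District 2: 10.546, 31.164, 104.302, 110.939, 376.535.
Expected obese individuals = Σ (standard pop × age-specific rate ÷ 1,000)
= 147,900×10.546/1,000 + 110,400×31.164/1,000 + 112,000×104.302/1,000 + 71,000×110.939/1,000 + 64,300×376.535/1,000
= 1559.78 + 3440.47 + 11681.79 + 7876.69 + 24211.22 = 48769.94.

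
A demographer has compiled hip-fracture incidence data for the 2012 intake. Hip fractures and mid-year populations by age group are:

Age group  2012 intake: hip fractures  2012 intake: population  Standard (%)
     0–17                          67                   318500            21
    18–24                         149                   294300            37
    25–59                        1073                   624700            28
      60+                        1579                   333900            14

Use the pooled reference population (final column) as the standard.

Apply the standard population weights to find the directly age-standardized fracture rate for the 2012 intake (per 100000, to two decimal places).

Age-specific rates per 100000 for the 2012 intake: 21.04, 50.63, 171.76, 472.90.
Standard weights: 0.21, 0.37, 0.28, 0.14.
Standardized rate: 0.2100×21.04 + 0.3700×50.63 + 0.2800×171.76 + 0.1400×472.90 = 137.4491 per 100000.

137.45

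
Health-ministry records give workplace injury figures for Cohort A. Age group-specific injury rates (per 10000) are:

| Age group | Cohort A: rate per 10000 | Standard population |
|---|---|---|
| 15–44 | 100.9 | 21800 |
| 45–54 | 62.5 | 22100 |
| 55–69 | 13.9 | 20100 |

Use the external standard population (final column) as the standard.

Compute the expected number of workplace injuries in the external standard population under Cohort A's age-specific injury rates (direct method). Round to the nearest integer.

Expected workplace injuries = Σ (standard pop × age-specific rate ÷ 10000)
= 21800×100.9/10000 + 22100×62.5/10000 + 20100×13.9/10000
= 219.96 + 138.12 + 27.94 = 386.03.

386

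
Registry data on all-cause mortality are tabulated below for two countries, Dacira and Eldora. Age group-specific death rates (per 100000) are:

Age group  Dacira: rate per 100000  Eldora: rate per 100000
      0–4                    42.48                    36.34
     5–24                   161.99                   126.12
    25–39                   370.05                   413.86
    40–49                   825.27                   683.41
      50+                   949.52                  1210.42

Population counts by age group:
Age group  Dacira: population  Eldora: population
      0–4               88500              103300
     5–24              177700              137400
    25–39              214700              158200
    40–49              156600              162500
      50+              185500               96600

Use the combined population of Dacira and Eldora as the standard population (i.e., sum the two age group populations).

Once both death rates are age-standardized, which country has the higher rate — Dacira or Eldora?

Eldora

Combined standard total = 1481000; weights = 0.1295, 0.2128, 0.2518, 0.2155, 0.1905.
Dacira: 0.1295×42.48 + 0.2128×161.99 + 0.2518×370.05 + 0.2155×825.27 + 0.1905×949.52 = 491.8201 per 100000.
Eldora: 0.1295×36.34 + 0.2128×126.12 + 0.2518×413.86 + 0.2155×683.41 + 0.1905×1210.42 = 513.5546 per 100000.
The crude rates (507.13 vs 478.02) would put Dacira higher, but that reflects its age composition; once standardized to a common age structure, Eldora has the higher underlying rate.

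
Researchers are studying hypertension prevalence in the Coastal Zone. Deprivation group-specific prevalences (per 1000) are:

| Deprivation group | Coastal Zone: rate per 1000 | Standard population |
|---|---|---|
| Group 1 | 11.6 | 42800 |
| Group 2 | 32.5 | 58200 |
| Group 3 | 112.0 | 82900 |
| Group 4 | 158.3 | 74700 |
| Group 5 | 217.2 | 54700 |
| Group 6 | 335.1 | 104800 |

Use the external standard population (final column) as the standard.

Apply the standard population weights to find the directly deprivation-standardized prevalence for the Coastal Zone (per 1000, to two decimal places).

Standard total = 418100; weights = 0.1024, 0.1392, 0.1983, 0.1787, 0.1308, 0.2507.
Standardized rate: 0.1024×11.6 + 0.1392×32.5 + 0.1983×112.0 + 0.1787×158.3 + 0.1308×217.2 + 0.2507×335.1 = 168.6130 per 1000.

168.61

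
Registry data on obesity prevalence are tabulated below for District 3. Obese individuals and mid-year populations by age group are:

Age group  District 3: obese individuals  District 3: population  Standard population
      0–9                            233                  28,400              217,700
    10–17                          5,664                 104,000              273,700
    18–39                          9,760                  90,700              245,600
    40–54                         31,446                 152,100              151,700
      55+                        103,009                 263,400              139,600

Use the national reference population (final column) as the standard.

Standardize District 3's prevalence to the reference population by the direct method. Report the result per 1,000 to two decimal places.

125.53

Age-specific rates per 1,000 for District 3: 8.204, 54.462, 107.607, 206.746, 391.074.
Standard total = 1,028,300; weights = 0.2117, 0.2662, 0.2388, 0.1475, 0.1358.
Standardized rate: 0.2117×8.204 + 0.2662×54.462 + 0.2388×107.607 + 0.1475×206.746 + 0.1358×391.074 = 125.5255 per 1,000.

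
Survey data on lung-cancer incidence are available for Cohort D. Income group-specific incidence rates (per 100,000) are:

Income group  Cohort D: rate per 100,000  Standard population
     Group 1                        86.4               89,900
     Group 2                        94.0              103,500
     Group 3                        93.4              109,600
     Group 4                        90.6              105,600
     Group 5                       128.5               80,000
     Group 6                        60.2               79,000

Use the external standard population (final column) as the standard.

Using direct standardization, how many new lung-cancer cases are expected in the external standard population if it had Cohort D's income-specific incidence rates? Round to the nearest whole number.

Expected new lung-cancer cases = Σ (standard pop × income-specific rate ÷ 100,000)
= 89,900×86.4/100,000 + 103,500×94.0/100,000 + 109,600×93.4/100,000 + 105,600×90.6/100,000 + 80,000×128.5/100,000 + 79,000×60.2/100,000
= 77.67 + 97.29 + 102.37 + 95.67 + 102.80 + 47.56 = 523.36.

523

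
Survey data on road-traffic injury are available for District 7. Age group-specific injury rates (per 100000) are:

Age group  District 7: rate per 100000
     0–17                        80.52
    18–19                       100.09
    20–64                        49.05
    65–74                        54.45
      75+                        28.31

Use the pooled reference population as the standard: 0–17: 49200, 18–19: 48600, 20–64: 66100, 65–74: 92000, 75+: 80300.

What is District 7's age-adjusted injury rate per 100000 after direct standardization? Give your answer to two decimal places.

Standard total = 336200; weights = 0.1463, 0.1446, 0.1966, 0.2736, 0.2388.
Standardized rate: 0.1463×80.52 + 0.1446×100.09 + 0.1966×49.05 + 0.2736×54.45 + 0.2388×28.31 = 57.5576 per 100000.

57.56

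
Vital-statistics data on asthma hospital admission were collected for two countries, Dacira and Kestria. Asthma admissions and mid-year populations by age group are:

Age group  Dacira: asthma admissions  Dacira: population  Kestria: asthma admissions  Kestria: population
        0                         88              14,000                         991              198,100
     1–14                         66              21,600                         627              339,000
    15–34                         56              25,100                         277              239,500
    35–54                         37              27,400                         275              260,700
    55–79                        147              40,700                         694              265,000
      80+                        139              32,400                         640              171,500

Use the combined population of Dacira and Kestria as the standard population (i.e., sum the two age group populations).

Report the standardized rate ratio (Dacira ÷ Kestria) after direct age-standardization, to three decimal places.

1.383

Age-specific rates per 10,000 for Dacira: 62.86, 30.56, 22.31, 13.50, 36.12, 42.90.
For Kestria: 50.03, 18.50, 11.57, 10.55, 26.19, 37.32.
Combined standard total = 1,635,000; weights = 0.1297, 0.2206, 0.1618, 0.1762, 0.1870, 0.1247.
Dacira: 0.1297×62.86 + 0.2206×30.56 + 0.1618×22.31 + 0.1762×13.50 + 0.1870×36.12 + 0.1247×42.90 = 32.9865 per 10,000.
Kestria: 0.1297×50.03 + 0.2206×18.50 + 0.1618×11.57 + 0.1762×10.55 + 0.1870×26.19 + 0.1247×37.32 = 23.8496 per 10,000.
Ratio = 32.9865 ÷ 23.8496 = 1.38310.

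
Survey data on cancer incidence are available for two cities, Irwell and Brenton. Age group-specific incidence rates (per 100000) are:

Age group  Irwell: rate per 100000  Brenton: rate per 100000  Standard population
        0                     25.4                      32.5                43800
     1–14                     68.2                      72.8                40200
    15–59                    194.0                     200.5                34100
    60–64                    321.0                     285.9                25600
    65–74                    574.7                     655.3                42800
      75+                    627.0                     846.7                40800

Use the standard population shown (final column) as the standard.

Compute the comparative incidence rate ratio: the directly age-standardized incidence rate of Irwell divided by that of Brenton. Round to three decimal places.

Standard total = 227300; weights = 0.1927, 0.1769, 0.1500, 0.1126, 0.1883, 0.1795.
Irwell: 0.1927×25.4 + 0.1769×68.2 + 0.1500×194.0 + 0.1126×321.0 + 0.1883×574.7 + 0.1795×627.0 = 302.9737 per 100000.
Brenton: 0.1927×32.5 + 0.1769×72.8 + 0.1500×200.5 + 0.1126×285.9 + 0.1883×655.3 + 0.1795×846.7 = 356.7899 per 100000.
Ratio = 302.9737 ÷ 356.7899 = 0.84917.

0.849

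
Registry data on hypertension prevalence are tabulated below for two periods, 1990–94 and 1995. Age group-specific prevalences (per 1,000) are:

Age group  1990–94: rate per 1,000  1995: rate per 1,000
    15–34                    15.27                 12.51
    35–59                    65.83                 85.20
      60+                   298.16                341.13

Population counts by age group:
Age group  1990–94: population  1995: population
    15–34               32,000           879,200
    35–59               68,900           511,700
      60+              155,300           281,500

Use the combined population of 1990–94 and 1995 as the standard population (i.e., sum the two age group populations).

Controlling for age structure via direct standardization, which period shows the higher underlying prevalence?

1995

Combined standard total = 1,928,600; weights = 0.4725, 0.3010, 0.2265.
1990–94: 0.4725×15.27 + 0.3010×65.83 + 0.2265×298.16 = 94.5614 per 1,000.
1995: 0.4725×12.51 + 0.3010×85.20 + 0.2265×341.13 = 108.8208 per 1,000.
The crude rates (200.35 vs 90.06) would put 1990–94 higher, but that reflects its age composition; once standardized to a common age structure, 1995 has the higher underlying rate.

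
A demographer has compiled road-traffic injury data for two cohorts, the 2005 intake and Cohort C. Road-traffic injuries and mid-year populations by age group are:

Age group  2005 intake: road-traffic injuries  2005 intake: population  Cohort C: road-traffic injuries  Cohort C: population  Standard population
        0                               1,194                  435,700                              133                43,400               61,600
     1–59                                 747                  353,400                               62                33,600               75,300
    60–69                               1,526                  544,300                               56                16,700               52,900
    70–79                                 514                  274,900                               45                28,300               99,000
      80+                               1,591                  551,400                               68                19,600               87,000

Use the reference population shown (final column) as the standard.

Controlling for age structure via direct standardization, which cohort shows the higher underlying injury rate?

Age-specific rates per 100,000 for the 2005 intake: 274.04, 211.38, 280.36, 186.98, 288.54.
For Cohort C: 306.45, 184.52, 335.33, 159.01, 346.94.
Standard total = 375,800; weights = 0.1639, 0.2004, 0.1408, 0.2634, 0.2315.
The 2005 intake: 0.1639×274.04 + 0.2004×211.38 + 0.1408×280.36 + 0.2634×186.98 + 0.2315×288.54 = 242.7944 per 100,000.
Cohort C: 0.1639×306.45 + 0.2004×184.52 + 0.1408×335.33 + 0.2634×159.01 + 0.2315×346.94 = 256.6171 per 100,000.
The crude rates (258.00 vs 257.06) would put the 2005 intake higher, but that reflects its age composition; once standardized to a common age structure, Cohort C has the higher underlying rate.

Cohort C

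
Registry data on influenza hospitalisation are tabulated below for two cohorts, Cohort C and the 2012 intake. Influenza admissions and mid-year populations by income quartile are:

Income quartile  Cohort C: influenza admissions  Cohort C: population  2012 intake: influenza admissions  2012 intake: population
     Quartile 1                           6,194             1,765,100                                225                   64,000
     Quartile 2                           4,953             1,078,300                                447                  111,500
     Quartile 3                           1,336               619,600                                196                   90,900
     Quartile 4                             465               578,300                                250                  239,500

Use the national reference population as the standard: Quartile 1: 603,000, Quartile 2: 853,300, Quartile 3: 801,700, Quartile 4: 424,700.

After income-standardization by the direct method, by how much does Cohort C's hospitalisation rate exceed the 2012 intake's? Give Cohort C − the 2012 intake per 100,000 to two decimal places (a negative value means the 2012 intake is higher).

Income-specific rates per 100,000 for Cohort C: 350.91, 459.33, 215.62, 80.41.
For the 2012 intake: 351.56, 400.90, 215.62, 104.38.
Standard total = 2,682,700; weights = 0.2248, 0.3181, 0.2988, 0.1583.
Cohort C: 0.2248×350.91 + 0.3181×459.33 + 0.2988×215.62 + 0.1583×80.41 = 302.1455 per 100,000.
The 2012 intake: 0.2248×351.56 + 0.3181×400.90 + 0.2988×215.62 + 0.1583×104.38 = 287.4989 per 100,000.
Difference = 302.1455 − 287.4989 = 14.6467.

14.65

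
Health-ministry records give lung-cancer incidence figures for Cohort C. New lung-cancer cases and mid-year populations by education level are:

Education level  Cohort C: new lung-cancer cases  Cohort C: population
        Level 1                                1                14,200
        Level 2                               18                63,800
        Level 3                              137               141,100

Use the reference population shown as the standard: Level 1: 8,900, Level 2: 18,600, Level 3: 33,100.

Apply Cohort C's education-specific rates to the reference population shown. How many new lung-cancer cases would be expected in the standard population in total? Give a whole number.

38

Education-specific rates per 100,000 for Cohort C: 7.04, 28.21, 97.09.
Expected new lung-cancer cases = Σ (standard pop × education-specific rate ÷ 100,000)
= 8,900×7.04/100,000 + 18,600×28.21/100,000 + 33,100×97.09/100,000
= 0.63 + 5.25 + 32.14 = 38.01.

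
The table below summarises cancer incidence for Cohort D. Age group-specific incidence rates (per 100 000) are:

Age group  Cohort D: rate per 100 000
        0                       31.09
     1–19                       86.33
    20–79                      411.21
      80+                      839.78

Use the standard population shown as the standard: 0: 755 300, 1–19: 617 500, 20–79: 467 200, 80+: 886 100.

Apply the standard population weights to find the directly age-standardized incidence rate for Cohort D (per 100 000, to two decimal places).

Standard total = 2 726 100; weights = 0.2771, 0.2265, 0.1714, 0.3250.
Standardized rate: 0.2771×31.09 + 0.2265×86.33 + 0.1714×411.21 + 0.3250×839.78 = 371.6068 per 100 000.

371.61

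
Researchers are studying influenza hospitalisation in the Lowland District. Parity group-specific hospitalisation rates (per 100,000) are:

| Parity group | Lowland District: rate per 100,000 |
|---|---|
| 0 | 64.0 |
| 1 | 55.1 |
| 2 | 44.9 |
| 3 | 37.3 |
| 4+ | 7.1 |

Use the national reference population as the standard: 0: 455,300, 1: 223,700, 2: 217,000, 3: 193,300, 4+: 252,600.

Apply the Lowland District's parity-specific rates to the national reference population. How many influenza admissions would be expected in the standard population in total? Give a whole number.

602

Expected influenza admissions = Σ (standard pop × parity-specific rate ÷ 100,000)
= 455,300×64.0/100,000 + 223,700×55.1/100,000 + 217,000×44.9/100,000 + 193,300×37.3/100,000 + 252,600×7.1/100,000
= 291.39 + 123.26 + 97.43 + 72.10 + 17.93 = 602.12.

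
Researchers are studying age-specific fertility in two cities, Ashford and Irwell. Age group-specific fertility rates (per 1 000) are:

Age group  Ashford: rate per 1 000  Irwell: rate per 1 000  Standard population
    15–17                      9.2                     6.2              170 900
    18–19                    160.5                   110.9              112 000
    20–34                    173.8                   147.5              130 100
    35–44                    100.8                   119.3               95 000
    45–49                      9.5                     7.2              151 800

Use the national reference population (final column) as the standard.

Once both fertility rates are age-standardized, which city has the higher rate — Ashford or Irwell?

Standard total = 659 800; weights = 0.2590, 0.1697, 0.1972, 0.1440, 0.2301.
Ashford: 0.2590×9.2 + 0.1697×160.5 + 0.1972×173.8 + 0.1440×100.8 + 0.2301×9.5 = 80.5968 per 1 000.
Irwell: 0.2590×6.2 + 0.1697×110.9 + 0.1972×147.5 + 0.1440×119.3 + 0.2301×7.2 = 68.3489 per 1 000.

Ashford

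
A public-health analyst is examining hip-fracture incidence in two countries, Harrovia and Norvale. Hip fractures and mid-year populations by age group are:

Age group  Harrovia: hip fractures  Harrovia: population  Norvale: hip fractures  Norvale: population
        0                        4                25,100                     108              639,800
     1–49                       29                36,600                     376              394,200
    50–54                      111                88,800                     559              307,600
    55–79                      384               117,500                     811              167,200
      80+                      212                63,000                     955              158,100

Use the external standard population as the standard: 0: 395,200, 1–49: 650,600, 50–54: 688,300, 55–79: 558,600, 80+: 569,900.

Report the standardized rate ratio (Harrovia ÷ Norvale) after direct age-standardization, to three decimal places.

0.641

Age-specific rates per 100,000 for Harrovia: 15.94, 79.23, 125.00, 326.81, 336.51.
For Norvale: 16.88, 95.38, 181.73, 485.05, 604.05.
Standard total = 2,862,600; weights = 0.1381, 0.2273, 0.2404, 0.1951, 0.1991.
Harrovia: 0.1381×15.94 + 0.2273×79.23 + 0.2404×125.00 + 0.1951×326.81 + 0.1991×336.51 = 181.0301 per 100,000.
Norvale: 0.1381×16.88 + 0.2273×95.38 + 0.2404×181.73 + 0.1951×485.05 + 0.1991×604.05 = 282.6125 per 100,000.
Ratio = 181.0301 ÷ 282.6125 = 0.64056.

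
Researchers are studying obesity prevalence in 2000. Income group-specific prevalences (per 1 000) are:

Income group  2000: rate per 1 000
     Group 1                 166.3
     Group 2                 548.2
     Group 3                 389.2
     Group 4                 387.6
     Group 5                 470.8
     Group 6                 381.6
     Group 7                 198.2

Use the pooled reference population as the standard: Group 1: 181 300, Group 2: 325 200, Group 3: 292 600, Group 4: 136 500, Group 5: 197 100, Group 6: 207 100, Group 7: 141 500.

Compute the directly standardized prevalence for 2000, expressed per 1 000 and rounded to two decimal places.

388.23

Standard total = 1 481 300; weights = 0.1224, 0.2195, 0.1975, 0.0921, 0.1331, 0.1398, 0.0955.
Standardized rate: 0.1224×166.3 + 0.2195×548.2 + 0.1975×389.2 + 0.0921×387.6 + 0.1331×470.8 + 0.1398×381.6 + 0.0955×198.2 = 388.2276 per 1 000.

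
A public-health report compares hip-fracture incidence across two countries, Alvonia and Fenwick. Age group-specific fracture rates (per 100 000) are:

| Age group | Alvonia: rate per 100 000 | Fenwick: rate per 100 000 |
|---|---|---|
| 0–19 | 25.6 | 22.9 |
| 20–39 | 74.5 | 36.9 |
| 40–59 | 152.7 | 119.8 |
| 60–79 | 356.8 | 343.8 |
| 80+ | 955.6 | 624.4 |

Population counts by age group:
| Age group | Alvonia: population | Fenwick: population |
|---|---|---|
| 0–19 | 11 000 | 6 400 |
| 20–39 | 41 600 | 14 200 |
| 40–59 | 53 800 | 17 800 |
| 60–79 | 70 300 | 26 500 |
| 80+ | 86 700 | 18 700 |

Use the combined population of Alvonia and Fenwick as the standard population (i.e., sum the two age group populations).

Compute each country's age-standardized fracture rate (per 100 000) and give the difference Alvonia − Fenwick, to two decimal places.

Combined standard total = 347 000; weights = 0.0501, 0.1608, 0.2063, 0.2790, 0.3037.
Alvonia: 0.0501×25.6 + 0.1608×74.5 + 0.2063×152.7 + 0.2790×356.8 + 0.3037×955.6 = 434.5658 per 100 000.
Fenwick: 0.0501×22.9 + 0.1608×36.9 + 0.2063×119.8 + 0.2790×343.8 + 0.3037×624.4 = 317.3682 per 100 000.
Difference = 434.5658 − 317.3682 = 117.1976.

117.20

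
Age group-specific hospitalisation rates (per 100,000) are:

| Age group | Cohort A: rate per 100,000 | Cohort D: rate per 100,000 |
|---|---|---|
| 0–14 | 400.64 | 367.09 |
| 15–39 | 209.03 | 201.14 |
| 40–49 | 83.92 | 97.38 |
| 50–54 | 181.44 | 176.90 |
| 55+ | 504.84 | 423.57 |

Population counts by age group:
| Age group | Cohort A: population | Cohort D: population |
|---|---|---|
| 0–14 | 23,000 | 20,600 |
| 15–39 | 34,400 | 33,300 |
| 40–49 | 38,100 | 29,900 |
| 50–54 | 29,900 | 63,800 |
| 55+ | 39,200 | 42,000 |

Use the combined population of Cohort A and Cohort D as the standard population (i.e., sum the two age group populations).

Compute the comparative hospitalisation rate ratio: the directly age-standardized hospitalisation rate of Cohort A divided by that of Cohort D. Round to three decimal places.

1.093

Combined standard total = 354,200; weights = 0.1231, 0.1911, 0.1920, 0.2645, 0.2292.
Cohort A: 0.1231×400.64 + 0.1911×209.03 + 0.1920×83.92 + 0.2645×181.44 + 0.2292×504.84 = 269.1127 per 100,000.
Cohort D: 0.1231×367.09 + 0.1911×201.14 + 0.1920×97.38 + 0.2645×176.90 + 0.2292×423.57 = 246.2269 per 100,000.
Ratio = 269.1127 ÷ 246.2269 = 1.09295.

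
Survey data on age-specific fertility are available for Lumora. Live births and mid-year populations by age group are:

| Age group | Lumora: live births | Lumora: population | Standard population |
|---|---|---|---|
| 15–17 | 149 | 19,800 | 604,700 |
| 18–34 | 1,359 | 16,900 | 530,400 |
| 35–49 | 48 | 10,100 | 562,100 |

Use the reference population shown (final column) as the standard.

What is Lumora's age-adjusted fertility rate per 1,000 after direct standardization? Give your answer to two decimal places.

29.39

Age-specific rates per 1,000 for Lumora: 7.525, 80.414, 4.752.
Standard total = 1,697,200; weights = 0.3563, 0.3125, 0.3312.
Standardized rate: 0.3563×7.525 + 0.3125×80.414 + 0.3312×4.752 = 29.3858 per 1,000.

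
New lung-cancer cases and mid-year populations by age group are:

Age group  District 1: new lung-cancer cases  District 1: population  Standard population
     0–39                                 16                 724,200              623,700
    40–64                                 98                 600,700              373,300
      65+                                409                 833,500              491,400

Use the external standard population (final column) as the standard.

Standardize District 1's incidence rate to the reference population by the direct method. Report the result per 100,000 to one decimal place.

Age-specific rates per 100,000 for District 1: 2.21, 16.31, 49.07.
Standard total = 1,488,400; weights = 0.4190, 0.2508, 0.3302.
Standardized rate: 0.4190×2.21 + 0.2508×16.31 + 0.3302×49.07 = 21.2182 per 100,000.

21.2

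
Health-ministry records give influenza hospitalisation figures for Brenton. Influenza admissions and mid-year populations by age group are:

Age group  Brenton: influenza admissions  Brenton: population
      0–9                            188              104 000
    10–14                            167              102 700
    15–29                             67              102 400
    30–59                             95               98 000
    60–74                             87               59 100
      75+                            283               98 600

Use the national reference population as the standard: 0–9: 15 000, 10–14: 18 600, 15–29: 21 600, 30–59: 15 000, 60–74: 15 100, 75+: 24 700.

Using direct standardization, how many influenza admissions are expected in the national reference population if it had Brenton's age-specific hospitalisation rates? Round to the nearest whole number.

Age-specific rates per 100 000 for Brenton: 180.77, 162.61, 65.43, 96.94, 147.21, 287.02.
Expected influenza admissions = Σ (standard pop × age-specific rate ÷ 100 000)
= 15 000×180.77/100 000 + 18 600×162.61/100 000 + 21 600×65.43/100 000 + 15 000×96.94/100 000 + 15 100×147.21/100 000 + 24 700×287.02/100 000
= 27.12 + 30.25 + 14.13 + 14.54 + 22.23 + 70.89 = 179.16.

179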